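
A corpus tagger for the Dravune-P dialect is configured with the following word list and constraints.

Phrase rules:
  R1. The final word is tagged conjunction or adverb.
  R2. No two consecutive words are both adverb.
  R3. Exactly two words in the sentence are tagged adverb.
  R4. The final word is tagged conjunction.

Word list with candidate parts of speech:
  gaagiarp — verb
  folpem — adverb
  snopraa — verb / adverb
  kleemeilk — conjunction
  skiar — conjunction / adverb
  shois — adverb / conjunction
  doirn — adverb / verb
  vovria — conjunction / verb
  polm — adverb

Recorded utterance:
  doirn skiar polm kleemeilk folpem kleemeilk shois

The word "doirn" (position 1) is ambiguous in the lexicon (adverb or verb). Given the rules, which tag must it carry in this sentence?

Candidates per position — 1:doirn {adverb,verb}; 2:skiar {conjunction,adverb}; 3:polm {adverb}; 4:kleemeilk {conjunction}; 5:folpem {adverb}; 6:kleemeilk {conjunction}; 7:shois {adverb,conjunction}.
Position 1: adverb is ruled out by rule 3; that leaves verb.
Position 2: adverb is ruled out by rule 2; that leaves conjunction.
Position 7: adverb is ruled out by rule 3; that leaves conjunction.
The unique satisfying tagging is: verb conjunction adverb conjunction adverb conjunction conjunction.
Verifying each rule — rule 1 satisfied; rule 2 satisfied; rule 3 satisfied; rule 4 satisfied.

verb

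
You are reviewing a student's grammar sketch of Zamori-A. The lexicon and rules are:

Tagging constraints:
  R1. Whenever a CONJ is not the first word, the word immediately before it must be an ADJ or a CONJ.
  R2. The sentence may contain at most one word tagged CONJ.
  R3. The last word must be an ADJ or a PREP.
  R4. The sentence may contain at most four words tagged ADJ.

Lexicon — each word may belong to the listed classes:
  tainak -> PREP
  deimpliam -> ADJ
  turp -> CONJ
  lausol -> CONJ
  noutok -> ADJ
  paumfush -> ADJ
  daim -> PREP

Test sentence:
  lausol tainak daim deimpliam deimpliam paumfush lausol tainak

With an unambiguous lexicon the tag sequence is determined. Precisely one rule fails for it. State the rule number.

2

Fixed tagging: CONJ PREP PREP ADJ ADJ ADJ CONJ PREP.
Applying the rules: R1 ✓, R2 ✗, R3 ✓, R4 ✓.
Only rule 2 fails.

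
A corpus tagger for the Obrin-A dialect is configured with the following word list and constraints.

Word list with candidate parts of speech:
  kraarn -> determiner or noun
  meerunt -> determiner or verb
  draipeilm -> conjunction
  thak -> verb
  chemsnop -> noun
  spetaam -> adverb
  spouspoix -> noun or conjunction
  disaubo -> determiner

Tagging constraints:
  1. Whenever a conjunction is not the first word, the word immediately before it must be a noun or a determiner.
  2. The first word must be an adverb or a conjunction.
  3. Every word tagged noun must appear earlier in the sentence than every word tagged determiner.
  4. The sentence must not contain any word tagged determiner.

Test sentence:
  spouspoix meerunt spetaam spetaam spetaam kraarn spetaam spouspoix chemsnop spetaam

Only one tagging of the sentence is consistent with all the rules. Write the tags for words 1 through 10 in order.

conjunction verb adverb adverb adverb noun adverb noun noun adverb

Candidates per position — 1:spouspoix {noun,conjunction}; 2:meerunt {determiner,verb}; 3:spetaam {adverb}; 4:spetaam {adverb}; 5:spetaam {adverb}; 6:kraarn {determiner,noun}; 7:spetaam {adverb}; 8:spouspoix {noun,conjunction}; 9:chemsnop {noun}; 10:spetaam {adverb}.
Word 1 cannot be noun — rule 2 would then fail for every completion. It is conjunction.
Word 2 cannot be determiner — rule 3 would then fail for every completion. It is verb.
Word 6 cannot be determiner — rule 3 would then fail for every completion. It is noun.
Word 8 cannot be conjunction — rule 1 would then fail for every completion. It is noun.
The unique satisfying tagging is: conjunction verb adverb adverb adverb noun adverb noun noun adverb.
Checking: rule 1 ok; rule 2 ok; rule 3 ok; rule 4 ok.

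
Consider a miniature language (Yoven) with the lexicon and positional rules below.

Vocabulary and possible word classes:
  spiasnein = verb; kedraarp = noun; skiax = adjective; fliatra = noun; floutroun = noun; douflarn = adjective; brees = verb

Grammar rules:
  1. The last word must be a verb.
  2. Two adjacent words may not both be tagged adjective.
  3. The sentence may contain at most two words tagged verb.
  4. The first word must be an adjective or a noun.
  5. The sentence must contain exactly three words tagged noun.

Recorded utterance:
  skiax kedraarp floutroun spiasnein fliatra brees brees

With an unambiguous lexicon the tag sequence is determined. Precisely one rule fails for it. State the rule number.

3

Fixed tagging: adjective noun noun verb noun verb verb.
Applying the rules: R1 holds, R2 holds, R3 violated, R4 holds, R5 holds.
Only rule 3 fails.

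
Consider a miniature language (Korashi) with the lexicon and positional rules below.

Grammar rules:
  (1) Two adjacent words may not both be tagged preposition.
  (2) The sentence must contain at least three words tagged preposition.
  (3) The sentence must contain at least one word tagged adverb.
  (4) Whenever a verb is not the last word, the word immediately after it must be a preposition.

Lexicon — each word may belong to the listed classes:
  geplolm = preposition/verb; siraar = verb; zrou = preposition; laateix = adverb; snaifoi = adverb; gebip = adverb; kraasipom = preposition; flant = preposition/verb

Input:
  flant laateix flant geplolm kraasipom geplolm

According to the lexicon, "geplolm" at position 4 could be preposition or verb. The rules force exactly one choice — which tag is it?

Candidates per position — 1:flant {preposition,verb}; 2:laateix {adverb}; 3:flant {preposition,verb}; 4:geplolm {preposition,verb}; 5:kraasipom {preposition}; 6:geplolm {preposition,verb}.
Position 1: tagging it verb would leave rule 4 unsatisfiable, so it must be preposition.
Position 4: tagging it preposition would leave rule 1 unsatisfiable, so it must be verb.
Position 6: tagging it preposition would leave rule 1 unsatisfiable, so it must be verb.
Position 3: tagging it verb would leave rule 2 unsatisfiable, so it must be preposition.
So the tagging must be: preposition adverb preposition verb preposition verb.
Checking: rule 1 ok; rule 2 ok; rule 3 ok; rule 4 ok.

verb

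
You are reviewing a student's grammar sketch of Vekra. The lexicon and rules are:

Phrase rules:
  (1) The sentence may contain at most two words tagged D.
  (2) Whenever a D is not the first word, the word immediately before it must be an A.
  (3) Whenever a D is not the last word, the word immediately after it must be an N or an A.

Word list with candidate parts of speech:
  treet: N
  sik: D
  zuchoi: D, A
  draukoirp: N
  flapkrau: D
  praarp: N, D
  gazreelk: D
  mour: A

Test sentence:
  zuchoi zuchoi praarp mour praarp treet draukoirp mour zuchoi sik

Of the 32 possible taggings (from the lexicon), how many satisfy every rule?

5

Candidates per position — 1:zuchoi {D,A}; 2:zuchoi {D,A}; 3:praarp {N,D}; 4:mour {A}; 5:praarp {N,D}; 6:treet {N}; 7:draukoirp {N}; 8:mour {A}; 9:zuchoi {D,A}; 10:sik {D}.
There are 32 candidate sequences in total.
The sequences that satisfy every rule: D A N A N N N A A D; A D N A N N N A A D; A A N A N N N A A D; A A N A D N N A A D; A A D A N N N A A D.
Count = 5.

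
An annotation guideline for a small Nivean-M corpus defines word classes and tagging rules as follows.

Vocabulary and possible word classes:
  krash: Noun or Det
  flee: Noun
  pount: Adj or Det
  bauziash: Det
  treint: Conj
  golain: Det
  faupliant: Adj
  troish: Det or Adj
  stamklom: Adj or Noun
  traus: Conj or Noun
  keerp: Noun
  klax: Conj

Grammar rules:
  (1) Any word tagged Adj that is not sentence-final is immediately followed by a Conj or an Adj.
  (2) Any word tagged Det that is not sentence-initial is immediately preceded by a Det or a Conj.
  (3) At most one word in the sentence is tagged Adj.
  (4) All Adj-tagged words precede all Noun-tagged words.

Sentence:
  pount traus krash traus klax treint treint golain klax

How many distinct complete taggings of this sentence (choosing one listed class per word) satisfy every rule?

Candidates per position — 1:pount {Adj,Det}; 2:traus {Conj,Noun}; 3:krash {Noun,Det}; 4:traus {Conj,Noun}; 5:klax {Conj}; 6:treint {Conj}; 7:treint {Conj}; 8:golain {Det}; 9:klax {Conj}.
There are 16 candidate sequences in total.
Checking each against the rules leaves 10 sequences.
Count = 10.

10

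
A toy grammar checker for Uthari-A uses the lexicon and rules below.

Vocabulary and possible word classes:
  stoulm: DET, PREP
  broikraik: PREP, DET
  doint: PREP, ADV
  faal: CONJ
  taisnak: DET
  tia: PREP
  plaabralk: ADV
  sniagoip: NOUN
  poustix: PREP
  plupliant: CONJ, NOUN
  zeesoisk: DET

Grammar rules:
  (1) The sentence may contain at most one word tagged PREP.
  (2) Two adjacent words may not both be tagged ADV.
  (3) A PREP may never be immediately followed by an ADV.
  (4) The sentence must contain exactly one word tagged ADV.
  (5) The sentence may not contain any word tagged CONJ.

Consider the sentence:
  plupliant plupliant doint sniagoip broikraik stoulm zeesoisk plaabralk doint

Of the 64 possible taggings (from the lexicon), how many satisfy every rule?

Candidates per position — 1:plupliant {CONJ,NOUN}; 2:plupliant {CONJ,NOUN}; 3:doint {PREP,ADV}; 4:sniagoip {NOUN}; 5:broikraik {PREP,DET}; 6:stoulm {DET,PREP}; 7:zeesoisk {DET}; 8:plaabralk {ADV}; 9:doint {PREP,ADV}.
There are 64 candidate sequences in total.
Every candidate sequence violates at least one rule; no consistent tagging exists.
Count = 0.

0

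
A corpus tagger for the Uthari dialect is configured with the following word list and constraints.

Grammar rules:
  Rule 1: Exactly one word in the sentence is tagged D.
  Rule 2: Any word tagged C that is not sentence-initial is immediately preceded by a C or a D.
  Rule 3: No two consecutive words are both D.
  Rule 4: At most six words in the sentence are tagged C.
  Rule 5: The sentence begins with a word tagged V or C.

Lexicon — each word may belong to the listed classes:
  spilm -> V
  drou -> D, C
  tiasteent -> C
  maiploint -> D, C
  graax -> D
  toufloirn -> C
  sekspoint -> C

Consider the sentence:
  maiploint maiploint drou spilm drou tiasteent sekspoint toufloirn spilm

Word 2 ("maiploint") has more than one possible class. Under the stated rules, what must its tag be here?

C

Candidates per position — 1:maiploint {D,C}; 2:maiploint {D,C}; 3:drou {D,C}; 4:spilm {V}; 5:drou {D,C}; 6:tiasteent {C}; 7:sekspoint {C}; 8:toufloirn {C}; 9:spilm {V}.
Position 1: D is ruled out by rule 5; that leaves C.
Position 5: C is ruled out by rule 2; that leaves D.
Position 2: D is ruled out by rule 1; that leaves C.
Position 3: D is ruled out by rule 1; that leaves C.
The only consistent sequence is: C C C V D C C C V.
Checking: rule 1 ok; rule 2 ok; rule 3 ok; rule 4 ok; rule 5 ok.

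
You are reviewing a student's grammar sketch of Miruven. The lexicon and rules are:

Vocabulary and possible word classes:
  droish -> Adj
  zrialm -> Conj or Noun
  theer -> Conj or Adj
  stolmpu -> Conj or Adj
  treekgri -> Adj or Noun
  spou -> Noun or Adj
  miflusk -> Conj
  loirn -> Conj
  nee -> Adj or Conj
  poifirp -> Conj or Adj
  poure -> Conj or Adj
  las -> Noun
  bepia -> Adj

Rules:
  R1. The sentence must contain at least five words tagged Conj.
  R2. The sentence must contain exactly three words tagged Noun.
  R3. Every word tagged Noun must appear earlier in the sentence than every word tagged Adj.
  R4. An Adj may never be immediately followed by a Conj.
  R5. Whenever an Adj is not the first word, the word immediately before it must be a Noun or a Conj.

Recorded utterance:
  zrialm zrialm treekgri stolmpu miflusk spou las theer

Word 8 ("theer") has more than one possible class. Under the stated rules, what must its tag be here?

Conj

Candidates per position — 1:zrialm {Conj,Noun}; 2:zrialm {Conj,Noun}; 3:treekgri {Adj,Noun}; 4:stolmpu {Conj,Adj}; 5:miflusk {Conj}; 6:spou {Noun,Adj}; 7:las {Noun}; 8:theer {Conj,Adj}.
Position 1: Noun is ruled out by rule 1; that leaves Conj.
Position 2: Noun is ruled out by rule 1; that leaves Conj.
Position 3: Adj is ruled out by rule 2; that leaves Noun.
Position 4: Adj is ruled out by rule 1; that leaves Conj.
Position 6: Adj is ruled out by rule 2; that leaves Noun.
Position 8: Adj is ruled out by rule 1; that leaves Conj.
That leaves exactly one tagging: Conj Conj Noun Conj Conj Noun Noun Conj.
Check: rule 1 ✓; rule 2 ✓; rule 3 ✓; rule 4 ✓; rule 5 ✓.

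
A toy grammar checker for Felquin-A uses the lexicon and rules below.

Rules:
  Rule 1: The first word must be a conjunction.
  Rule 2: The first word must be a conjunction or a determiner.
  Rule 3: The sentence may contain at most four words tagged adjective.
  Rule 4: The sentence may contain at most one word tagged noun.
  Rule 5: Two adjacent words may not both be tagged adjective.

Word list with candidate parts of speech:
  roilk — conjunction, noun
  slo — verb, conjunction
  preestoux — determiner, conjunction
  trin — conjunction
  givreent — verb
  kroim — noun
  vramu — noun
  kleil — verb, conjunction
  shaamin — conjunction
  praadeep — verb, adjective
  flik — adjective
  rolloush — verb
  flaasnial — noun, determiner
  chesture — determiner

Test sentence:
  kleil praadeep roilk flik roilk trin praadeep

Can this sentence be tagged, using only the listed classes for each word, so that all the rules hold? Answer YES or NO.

YES

Candidates per position — 1:kleil {verb,conjunction}; 2:praadeep {verb,adjective}; 3:roilk {conjunction,noun}; 4:flik {adjective}; 5:roilk {conjunction,noun}; 6:trin {conjunction}; 7:praadeep {verb,adjective}.
One satisfying assignment: conjunction adjective noun adjective conjunction conjunction verb.
Rule-by-rule: rule 1 satisfied; rule 2 satisfied; rule 3 satisfied; rule 4 satisfied; rule 5 satisfied.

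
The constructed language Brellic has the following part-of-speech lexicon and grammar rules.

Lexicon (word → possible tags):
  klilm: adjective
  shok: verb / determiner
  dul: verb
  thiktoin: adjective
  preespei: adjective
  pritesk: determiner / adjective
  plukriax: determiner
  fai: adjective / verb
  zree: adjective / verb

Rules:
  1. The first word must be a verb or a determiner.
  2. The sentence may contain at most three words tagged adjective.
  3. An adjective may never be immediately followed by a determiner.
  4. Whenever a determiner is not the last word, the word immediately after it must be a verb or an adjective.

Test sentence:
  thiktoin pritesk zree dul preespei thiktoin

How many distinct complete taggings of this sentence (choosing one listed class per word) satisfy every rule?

Candidates per position — 1:thiktoin {adjective}; 2:pritesk {determiner,adjective}; 3:zree {adjective,verb}; 4:dul {verb}; 5:preespei {adjective}; 6:thiktoin {adjective}.
There are 4 candidate sequences in total.
Rule 1 cannot be satisfied by any choice of tags from the lexicon.
So there is no consistent tagging.
Count = 0.

0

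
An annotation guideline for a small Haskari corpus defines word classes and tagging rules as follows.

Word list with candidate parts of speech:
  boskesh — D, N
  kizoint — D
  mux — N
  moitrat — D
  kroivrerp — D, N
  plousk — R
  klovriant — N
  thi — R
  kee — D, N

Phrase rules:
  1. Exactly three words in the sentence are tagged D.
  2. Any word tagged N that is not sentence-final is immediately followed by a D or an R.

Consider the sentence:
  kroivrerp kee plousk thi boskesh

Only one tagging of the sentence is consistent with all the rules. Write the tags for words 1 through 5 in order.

Candidates per position — 1:kroivrerp {D,N}; 2:kee {D,N}; 3:plousk {R}; 4:thi {R}; 5:boskesh {D,N}.
Position 1: N is ruled out by rule 1; that leaves D.
Position 2: N is ruled out by rule 1; that leaves D.
Position 5: N is ruled out by rule 1; that leaves D.
The only consistent sequence is: D D R R D.
Verifying each rule — rule 1 ✓; rule 2 ✓.

D D R R D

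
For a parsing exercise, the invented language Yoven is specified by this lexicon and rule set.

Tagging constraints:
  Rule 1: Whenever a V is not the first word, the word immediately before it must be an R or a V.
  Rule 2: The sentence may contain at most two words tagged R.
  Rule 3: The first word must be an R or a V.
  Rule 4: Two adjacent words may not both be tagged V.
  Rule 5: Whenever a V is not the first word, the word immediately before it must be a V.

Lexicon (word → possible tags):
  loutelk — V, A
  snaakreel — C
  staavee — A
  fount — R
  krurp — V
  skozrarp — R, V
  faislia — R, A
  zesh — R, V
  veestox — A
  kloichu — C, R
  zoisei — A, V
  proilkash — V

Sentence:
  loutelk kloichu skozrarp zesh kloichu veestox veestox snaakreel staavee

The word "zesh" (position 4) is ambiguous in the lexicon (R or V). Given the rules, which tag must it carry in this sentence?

Candidates per position — 1:loutelk {V,A}; 2:kloichu {C,R}; 3:skozrarp {R,V}; 4:zesh {R,V}; 5:kloichu {C,R}; 6:veestox {A}; 7:veestox {A}; 8:snaakreel {C}; 9:staavee {A}.
Position 1: tagging it A would leave rule 3 unsatisfiable, so it must be V.
Position 3: tagging it V would leave rule 5 unsatisfiable, so it must be R.
Position 4: tagging it V would leave rule 5 unsatisfiable, so it must be R.
Position 5: tagging it R would leave rule 2 unsatisfiable, so it must be C.
Position 2: tagging it R would leave rule 2 unsatisfiable, so it must be C.
The unique satisfying tagging is: V C R R C A A C A.
Verifying each rule — rule 1 holds; rule 2 holds; rule 3 holds; rule 4 holds; rule 5 holds.

R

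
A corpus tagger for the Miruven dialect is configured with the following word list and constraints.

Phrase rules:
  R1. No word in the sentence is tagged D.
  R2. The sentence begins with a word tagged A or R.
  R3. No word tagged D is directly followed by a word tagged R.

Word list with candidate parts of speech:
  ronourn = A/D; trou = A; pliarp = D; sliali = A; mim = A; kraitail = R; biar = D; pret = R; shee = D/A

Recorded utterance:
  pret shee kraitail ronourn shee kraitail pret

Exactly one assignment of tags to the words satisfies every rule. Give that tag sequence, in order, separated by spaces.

R A R A A R R

Candidates per position — 1:pret {R}; 2:shee {D,A}; 3:kraitail {R}; 4:ronourn {A,D}; 5:shee {D,A}; 6:kraitail {R}; 7:pret {R}.
Word 2 cannot be D — rule 1 would then fail for every completion. It is A.
Word 4 cannot be D — rule 1 would then fail for every completion. It is A.
Word 5 cannot be D — rule 1 would then fail for every completion. It is A.
The only consistent sequence is: R A R A A R R.
Verifying each rule — rule 1 satisfied; rule 2 satisfied; rule 3 satisfied.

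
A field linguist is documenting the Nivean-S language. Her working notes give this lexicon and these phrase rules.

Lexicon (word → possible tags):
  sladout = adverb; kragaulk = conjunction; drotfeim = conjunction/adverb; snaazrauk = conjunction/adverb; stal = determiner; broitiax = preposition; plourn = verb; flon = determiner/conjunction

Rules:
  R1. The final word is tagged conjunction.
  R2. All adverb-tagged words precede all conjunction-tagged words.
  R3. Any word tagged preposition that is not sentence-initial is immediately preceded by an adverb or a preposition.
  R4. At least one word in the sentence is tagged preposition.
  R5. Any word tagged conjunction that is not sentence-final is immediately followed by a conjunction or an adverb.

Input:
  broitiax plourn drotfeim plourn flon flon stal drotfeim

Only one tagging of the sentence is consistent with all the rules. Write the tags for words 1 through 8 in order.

Candidates per position — 1:broitiax {preposition}; 2:plourn {verb}; 3:drotfeim {conjunction,adverb}; 4:plourn {verb}; 5:flon {determiner,conjunction}; 6:flon {determiner,conjunction}; 7:stal {determiner}; 8:drotfeim {conjunction,adverb}.
Word 3 cannot be conjunction — rule 5 would then fail for every completion. It is adverb.
Word 5 cannot be conjunction — rule 5 would then fail for every completion. It is determiner.
Word 6 cannot be conjunction — rule 5 would then fail for every completion. It is determiner.
Word 8 cannot be adverb — rule 1 would then fail for every completion. It is conjunction.
So the tagging must be: preposition verb adverb verb determiner determiner determiner conjunction.
Rule-by-rule: rule 1 holds; rule 2 holds; rule 3 holds; rule 4 holds; rule 5 holds.

preposition verb adverb verb determiner determiner determiner conjunction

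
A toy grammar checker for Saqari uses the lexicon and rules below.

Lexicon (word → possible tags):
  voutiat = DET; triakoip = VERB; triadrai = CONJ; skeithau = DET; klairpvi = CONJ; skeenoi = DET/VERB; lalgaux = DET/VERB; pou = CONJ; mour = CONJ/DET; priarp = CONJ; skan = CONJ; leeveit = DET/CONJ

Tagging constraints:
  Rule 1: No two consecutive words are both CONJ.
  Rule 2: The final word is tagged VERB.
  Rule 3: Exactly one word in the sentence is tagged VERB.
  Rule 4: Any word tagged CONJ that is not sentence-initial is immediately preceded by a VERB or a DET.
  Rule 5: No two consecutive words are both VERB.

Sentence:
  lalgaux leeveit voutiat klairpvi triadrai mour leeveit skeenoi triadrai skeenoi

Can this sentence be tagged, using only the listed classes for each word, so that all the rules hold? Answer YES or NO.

Candidates per position — 1:lalgaux {DET,VERB}; 2:leeveit {DET,CONJ}; 3:voutiat {DET}; 4:klairpvi {CONJ}; 5:triadrai {CONJ}; 6:mour {CONJ,DET}; 7:leeveit {DET,CONJ}; 8:skeenoi {DET,VERB}; 9:triadrai {CONJ}; 10:skeenoi {DET,VERB}.
Rule 1 cannot be satisfied by any choice of tags from the lexicon.
So there is no consistent tagging.

NO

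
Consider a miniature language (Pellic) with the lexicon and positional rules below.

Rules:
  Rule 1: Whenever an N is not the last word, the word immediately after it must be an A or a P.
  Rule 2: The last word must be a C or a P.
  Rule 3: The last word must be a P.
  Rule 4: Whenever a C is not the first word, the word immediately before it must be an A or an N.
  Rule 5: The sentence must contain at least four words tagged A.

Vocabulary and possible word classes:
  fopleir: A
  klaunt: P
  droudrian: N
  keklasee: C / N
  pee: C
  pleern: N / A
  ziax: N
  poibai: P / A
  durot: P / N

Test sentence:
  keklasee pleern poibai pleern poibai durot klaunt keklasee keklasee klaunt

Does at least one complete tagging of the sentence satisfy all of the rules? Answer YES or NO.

NO

Candidates per position — 1:keklasee {C,N}; 2:pleern {N,A}; 3:poibai {P,A}; 4:pleern {N,A}; 5:poibai {P,A}; 6:durot {P,N}; 7:klaunt {P}; 8:keklasee {C,N}; 9:keklasee {C,N}; 10:klaunt {P}.
Every candidate sequence violates at least one rule; no consistent tagging exists.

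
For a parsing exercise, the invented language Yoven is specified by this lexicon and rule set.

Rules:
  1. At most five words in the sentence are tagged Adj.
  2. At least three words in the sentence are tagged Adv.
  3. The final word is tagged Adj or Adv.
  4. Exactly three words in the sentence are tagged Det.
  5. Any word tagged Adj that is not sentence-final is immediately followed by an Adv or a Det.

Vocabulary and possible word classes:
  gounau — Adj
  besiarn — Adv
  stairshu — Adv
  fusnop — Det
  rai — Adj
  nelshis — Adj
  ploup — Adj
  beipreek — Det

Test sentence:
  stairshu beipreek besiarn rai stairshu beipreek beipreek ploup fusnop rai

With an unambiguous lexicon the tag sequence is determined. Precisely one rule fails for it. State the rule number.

4

Fixed tagging: Adv Det Adv Adj Adv Det Det Adj Det Adj.
Checking each rule: R1 ok, R2 ok, R3 ok, R4 fails, R5 ok.
Only rule 4 fails.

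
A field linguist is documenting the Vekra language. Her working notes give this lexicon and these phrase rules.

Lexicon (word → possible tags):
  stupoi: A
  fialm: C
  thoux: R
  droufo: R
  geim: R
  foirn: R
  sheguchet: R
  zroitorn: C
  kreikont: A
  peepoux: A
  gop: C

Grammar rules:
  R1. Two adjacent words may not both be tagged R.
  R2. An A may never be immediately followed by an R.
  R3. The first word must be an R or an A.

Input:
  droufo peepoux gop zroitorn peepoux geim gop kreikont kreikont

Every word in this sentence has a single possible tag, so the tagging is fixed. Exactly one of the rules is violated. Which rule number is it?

2

Fixed tagging: R A C C A R C A A.
Rule check: R1 pass, R2 fail, R3 pass.
Only rule 2 fails.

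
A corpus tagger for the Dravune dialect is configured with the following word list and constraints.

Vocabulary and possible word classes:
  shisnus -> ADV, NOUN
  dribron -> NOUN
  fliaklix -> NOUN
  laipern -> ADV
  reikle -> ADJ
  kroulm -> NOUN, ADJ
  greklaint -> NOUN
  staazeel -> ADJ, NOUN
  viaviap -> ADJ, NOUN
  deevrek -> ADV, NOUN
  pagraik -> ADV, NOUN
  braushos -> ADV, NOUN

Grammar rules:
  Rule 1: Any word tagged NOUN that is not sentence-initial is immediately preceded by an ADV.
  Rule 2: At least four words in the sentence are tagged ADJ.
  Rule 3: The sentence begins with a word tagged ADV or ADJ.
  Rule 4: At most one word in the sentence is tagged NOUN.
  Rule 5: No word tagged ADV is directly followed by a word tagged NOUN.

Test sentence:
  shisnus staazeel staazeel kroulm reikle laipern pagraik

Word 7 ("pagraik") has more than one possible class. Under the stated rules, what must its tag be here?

Candidates per position — 1:shisnus {ADV,NOUN}; 2:staazeel {ADJ,NOUN}; 3:staazeel {ADJ,NOUN}; 4:kroulm {NOUN,ADJ}; 5:reikle {ADJ}; 6:laipern {ADV}; 7:pagraik {ADV,NOUN}.
If word 1 were NOUN, no tagging could satisfy rule 3; so word 1 is ADV.
If word 2 were NOUN, no tagging could satisfy rule 2; so word 2 is ADJ.
If word 3 were NOUN, no tagging could satisfy rule 1; so word 3 is ADJ.
If word 4 were NOUN, no tagging could satisfy rule 1; so word 4 is ADJ.
If word 7 were NOUN, no tagging could satisfy rule 5; so word 7 is ADV.
So the tagging must be: ADV ADJ ADJ ADJ ADJ ADV ADV.
Rule-by-rule: rule 1 ✓; rule 2 ✓; rule 3 ✓; rule 4 ✓; rule 5 ✓.

ADV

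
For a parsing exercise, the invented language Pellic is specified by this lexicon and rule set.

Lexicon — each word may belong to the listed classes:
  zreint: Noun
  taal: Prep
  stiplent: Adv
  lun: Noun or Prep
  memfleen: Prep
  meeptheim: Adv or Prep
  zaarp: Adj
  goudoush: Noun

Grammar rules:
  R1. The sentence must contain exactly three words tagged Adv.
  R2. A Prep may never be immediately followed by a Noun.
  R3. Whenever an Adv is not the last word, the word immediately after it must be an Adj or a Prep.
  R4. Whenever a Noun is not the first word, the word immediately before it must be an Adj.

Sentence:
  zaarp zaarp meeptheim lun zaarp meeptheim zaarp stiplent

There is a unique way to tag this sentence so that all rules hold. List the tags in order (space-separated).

Candidates per position — 1:zaarp {Adj}; 2:zaarp {Adj}; 3:meeptheim {Adv,Prep}; 4:lun {Noun,Prep}; 5:zaarp {Adj}; 6:meeptheim {Adv,Prep}; 7:zaarp {Adj}; 8:stiplent {Adv}.
At position 3, choosing Prep makes rule 1 impossible to satisfy; hence Adv.
At position 4, choosing Noun makes rule 3 impossible to satisfy; hence Prep.
At position 6, choosing Prep makes rule 1 impossible to satisfy; hence Adv.
So the tagging must be: Adj Adj Adv Prep Adj Adv Adj Adv.
Rule-by-rule: rule 1 satisfied; rule 2 satisfied; rule 3 satisfied; rule 4 satisfied.

Adj Adj Adv Prep Adj Adv Adj Adv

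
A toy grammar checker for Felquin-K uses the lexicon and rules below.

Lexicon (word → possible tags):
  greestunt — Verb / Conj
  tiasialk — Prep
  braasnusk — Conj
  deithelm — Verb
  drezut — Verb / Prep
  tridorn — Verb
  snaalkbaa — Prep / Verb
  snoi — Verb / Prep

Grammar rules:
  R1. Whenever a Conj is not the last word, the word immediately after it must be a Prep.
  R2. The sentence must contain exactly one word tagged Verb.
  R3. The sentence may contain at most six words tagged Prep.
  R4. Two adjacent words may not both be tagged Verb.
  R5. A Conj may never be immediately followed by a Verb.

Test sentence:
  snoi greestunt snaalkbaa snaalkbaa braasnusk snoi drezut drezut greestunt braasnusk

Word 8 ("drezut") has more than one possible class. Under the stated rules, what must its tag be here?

Prep

Candidates per position — 1:snoi {Verb,Prep}; 2:greestunt {Verb,Conj}; 3:snaalkbaa {Prep,Verb}; 4:snaalkbaa {Prep,Verb}; 5:braasnusk {Conj}; 6:snoi {Verb,Prep}; 7:drezut {Verb,Prep}; 8:drezut {Verb,Prep}; 9:greestunt {Verb,Conj}; 10:braasnusk {Conj}.
Word 6 cannot be Verb — rule 1 would then fail for every completion. It is Prep.
Word 9 cannot be Conj — rule 1 would then fail for every completion. It is Verb.
Word 1 cannot be Verb — rule 2 would then fail for every completion. It is Prep.
Word 2 cannot be Verb — rule 2 would then fail for every completion. It is Conj.
Word 3 cannot be Verb — rule 1 would then fail for every completion. It is Prep.
Word 4 cannot be Verb — rule 2 would then fail for every completion. It is Prep.
Word 7 cannot be Verb — rule 2 would then fail for every completion. It is Prep.
Word 8 cannot be Verb — rule 2 would then fail for every completion. It is Prep.
That leaves exactly one tagging: Prep Conj Prep Prep Conj Prep Prep Prep Verb Conj.
Rule-by-rule: rule 1 holds; rule 2 holds; rule 3 holds; rule 4 holds; rule 5 holds.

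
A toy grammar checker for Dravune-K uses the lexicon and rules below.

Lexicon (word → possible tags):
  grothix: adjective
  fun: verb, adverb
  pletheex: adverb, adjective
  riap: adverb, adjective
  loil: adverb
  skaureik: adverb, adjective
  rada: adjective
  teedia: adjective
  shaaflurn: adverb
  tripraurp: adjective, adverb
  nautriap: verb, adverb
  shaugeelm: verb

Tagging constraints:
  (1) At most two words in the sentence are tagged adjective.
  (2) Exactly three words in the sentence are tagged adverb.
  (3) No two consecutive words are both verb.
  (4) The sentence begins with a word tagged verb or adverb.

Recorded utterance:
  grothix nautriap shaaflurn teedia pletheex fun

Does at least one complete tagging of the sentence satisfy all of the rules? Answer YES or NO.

NO

Candidates per position — 1:grothix {adjective}; 2:nautriap {verb,adverb}; 3:shaaflurn {adverb}; 4:teedia {adjective}; 5:pletheex {adverb,adjective}; 6:fun {verb,adverb}.
Rule 4 cannot be satisfied by any choice of tags from the lexicon.
So there is no consistent tagging.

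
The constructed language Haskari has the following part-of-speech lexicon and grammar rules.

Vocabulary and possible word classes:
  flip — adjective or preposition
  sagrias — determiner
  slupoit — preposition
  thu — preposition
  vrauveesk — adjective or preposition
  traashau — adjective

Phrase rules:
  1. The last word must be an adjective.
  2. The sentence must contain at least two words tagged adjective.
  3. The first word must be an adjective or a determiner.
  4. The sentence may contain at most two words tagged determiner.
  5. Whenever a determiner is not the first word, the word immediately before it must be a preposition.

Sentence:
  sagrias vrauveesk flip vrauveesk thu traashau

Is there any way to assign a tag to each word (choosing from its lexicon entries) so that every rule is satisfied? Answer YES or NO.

YES

Candidates per position — 1:sagrias {determiner}; 2:vrauveesk {adjective,preposition}; 3:flip {adjective,preposition}; 4:vrauveesk {adjective,preposition}; 5:thu {preposition}; 6:traashau {adjective}.
One satisfying assignment: determiner preposition preposition adjective preposition adjective.
Rule-by-rule: rule 1 holds; rule 2 holds; rule 3 holds; rule 4 holds; rule 5 holds.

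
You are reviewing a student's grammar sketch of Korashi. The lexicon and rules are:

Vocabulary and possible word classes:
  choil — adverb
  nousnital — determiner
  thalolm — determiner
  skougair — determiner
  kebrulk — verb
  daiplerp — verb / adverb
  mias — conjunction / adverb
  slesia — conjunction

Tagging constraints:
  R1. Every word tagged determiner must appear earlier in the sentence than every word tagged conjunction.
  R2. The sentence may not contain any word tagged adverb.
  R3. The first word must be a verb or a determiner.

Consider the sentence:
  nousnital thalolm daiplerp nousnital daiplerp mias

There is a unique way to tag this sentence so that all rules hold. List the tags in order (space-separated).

determiner determiner verb determiner verb conjunction

Candidates per position — 1:nousnital {determiner}; 2:thalolm {determiner}; 3:daiplerp {verb,adverb}; 4:nousnital {determiner}; 5:daiplerp {verb,adverb}; 6:mias {conjunction,adverb}.
Position 3: adverb is ruled out by rule 2; that leaves verb.
Position 5: adverb is ruled out by rule 2; that leaves verb.
Position 6: adverb is ruled out by rule 2; that leaves conjunction.
So the tagging must be: determiner determiner verb determiner verb conjunction.
Checking: rule 1 satisfied; rule 2 satisfied; rule 3 satisfied.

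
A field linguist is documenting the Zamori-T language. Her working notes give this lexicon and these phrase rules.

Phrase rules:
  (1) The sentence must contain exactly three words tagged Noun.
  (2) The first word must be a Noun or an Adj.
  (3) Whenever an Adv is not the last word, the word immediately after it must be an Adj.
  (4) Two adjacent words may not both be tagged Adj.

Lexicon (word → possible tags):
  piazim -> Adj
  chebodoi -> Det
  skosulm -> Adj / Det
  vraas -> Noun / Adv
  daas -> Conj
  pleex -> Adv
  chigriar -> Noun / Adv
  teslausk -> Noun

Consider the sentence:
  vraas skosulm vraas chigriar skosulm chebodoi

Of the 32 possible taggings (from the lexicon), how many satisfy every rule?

Candidates per position — 1:vraas {Noun,Adv}; 2:skosulm {Adj,Det}; 3:vraas {Noun,Adv}; 4:chigriar {Noun,Adv}; 5:skosulm {Adj,Det}; 6:chebodoi {Det}.
There are 32 candidate sequences in total.
The sequences that satisfy every rule: Noun Adj Noun Noun Adj Det; Noun Adj Noun Noun Det Det; Noun Det Noun Noun Adj Det; Noun Det Noun Noun Det Det.
Count = 4.

4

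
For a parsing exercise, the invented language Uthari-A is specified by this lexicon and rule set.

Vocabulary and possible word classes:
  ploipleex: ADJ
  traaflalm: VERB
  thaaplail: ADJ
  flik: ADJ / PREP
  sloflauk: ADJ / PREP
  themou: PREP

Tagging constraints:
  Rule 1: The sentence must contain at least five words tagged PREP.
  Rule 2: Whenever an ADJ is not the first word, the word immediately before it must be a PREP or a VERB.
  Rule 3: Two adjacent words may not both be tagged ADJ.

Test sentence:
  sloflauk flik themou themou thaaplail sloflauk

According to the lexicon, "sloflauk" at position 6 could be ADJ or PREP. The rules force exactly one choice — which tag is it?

PREP

Candidates per position — 1:sloflauk {ADJ,PREP}; 2:flik {ADJ,PREP}; 3:themou {PREP}; 4:themou {PREP}; 5:thaaplail {ADJ}; 6:sloflauk {ADJ,PREP}.
Position 1: ADJ is ruled out by rule 1; that leaves PREP.
Position 2: ADJ is ruled out by rule 1; that leaves PREP.
Position 6: ADJ is ruled out by rule 1; that leaves PREP.
The only consistent sequence is: PREP PREP PREP PREP ADJ PREP.
Check: rule 1 holds; rule 2 holds; rule 3 holds.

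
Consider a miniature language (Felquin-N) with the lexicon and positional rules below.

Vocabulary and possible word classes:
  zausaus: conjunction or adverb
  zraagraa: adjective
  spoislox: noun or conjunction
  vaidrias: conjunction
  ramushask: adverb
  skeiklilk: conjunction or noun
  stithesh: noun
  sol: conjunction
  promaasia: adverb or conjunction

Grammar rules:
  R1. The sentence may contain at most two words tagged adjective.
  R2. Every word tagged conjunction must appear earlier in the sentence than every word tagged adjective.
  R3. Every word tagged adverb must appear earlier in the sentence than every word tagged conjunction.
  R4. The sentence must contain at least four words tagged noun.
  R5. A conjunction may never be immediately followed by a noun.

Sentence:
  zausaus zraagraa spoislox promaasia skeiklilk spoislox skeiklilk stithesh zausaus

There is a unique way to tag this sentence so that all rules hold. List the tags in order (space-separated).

adverb adjective noun adverb noun noun noun noun adverb

Candidates per position — 1:zausaus {conjunction,adverb}; 2:zraagraa {adjective}; 3:spoislox {noun,conjunction}; 4:promaasia {adverb,conjunction}; 5:skeiklilk {conjunction,noun}; 6:spoislox {noun,conjunction}; 7:skeiklilk {conjunction,noun}; 8:stithesh {noun}; 9:zausaus {conjunction,adverb}.
Position 3: tagging it conjunction would leave rule 2 unsatisfiable, so it must be noun.
Position 4: tagging it conjunction would leave rule 2 unsatisfiable, so it must be adverb.
Position 5: tagging it conjunction would leave rule 2 unsatisfiable, so it must be noun.
Position 6: tagging it conjunction would leave rule 2 unsatisfiable, so it must be noun.
Position 7: tagging it conjunction would leave rule 2 unsatisfiable, so it must be noun.
Position 9: tagging it conjunction would leave rule 2 unsatisfiable, so it must be adverb.
Position 1: tagging it conjunction would leave rule 3 unsatisfiable, so it must be adverb.
The unique satisfying tagging is: adverb adjective noun adverb noun noun noun noun adverb.
Rule-by-rule: rule 1 holds; rule 2 holds; rule 3 holds; rule 4 holds; rule 5 holds.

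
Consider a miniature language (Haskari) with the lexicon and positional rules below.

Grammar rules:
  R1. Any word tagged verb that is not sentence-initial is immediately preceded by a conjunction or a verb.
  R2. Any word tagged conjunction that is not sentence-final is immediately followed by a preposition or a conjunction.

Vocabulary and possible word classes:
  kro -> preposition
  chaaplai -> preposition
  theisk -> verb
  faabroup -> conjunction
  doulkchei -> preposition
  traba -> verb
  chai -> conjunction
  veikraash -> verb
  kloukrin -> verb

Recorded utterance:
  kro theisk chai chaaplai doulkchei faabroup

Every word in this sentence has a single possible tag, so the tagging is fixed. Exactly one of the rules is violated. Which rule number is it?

1

Fixed tagging: preposition verb conjunction preposition preposition conjunction.
Checking each rule: R1 ✗, R2 ✓.
Only rule 1 fails.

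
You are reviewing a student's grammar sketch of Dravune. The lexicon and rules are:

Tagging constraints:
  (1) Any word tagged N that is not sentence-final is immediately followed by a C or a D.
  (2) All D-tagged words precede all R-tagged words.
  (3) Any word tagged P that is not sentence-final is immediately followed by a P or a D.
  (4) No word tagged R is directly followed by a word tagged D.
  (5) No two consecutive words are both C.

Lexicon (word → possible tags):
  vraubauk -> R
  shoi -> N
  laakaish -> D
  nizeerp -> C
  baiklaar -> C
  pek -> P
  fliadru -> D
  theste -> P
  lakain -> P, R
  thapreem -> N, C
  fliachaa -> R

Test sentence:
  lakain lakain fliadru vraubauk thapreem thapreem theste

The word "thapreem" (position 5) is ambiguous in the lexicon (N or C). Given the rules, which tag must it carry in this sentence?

N

Candidates per position — 1:lakain {P,R}; 2:lakain {P,R}; 3:fliadru {D}; 4:vraubauk {R}; 5:thapreem {N,C}; 6:thapreem {N,C}; 7:theste {P}.
If word 1 were R, no tagging could satisfy rule 2; so word 1 is P.
If word 2 were R, no tagging could satisfy rule 2; so word 2 is P.
If word 6 were N, no tagging could satisfy rule 1; so word 6 is C.
If word 5 were C, no tagging could satisfy rule 5; so word 5 is N.
The unique satisfying tagging is: P P D R N C P.
Verifying each rule — rule 1 ✓; rule 2 ✓; rule 3 ✓; rule 4 ✓; rule 5 ✓.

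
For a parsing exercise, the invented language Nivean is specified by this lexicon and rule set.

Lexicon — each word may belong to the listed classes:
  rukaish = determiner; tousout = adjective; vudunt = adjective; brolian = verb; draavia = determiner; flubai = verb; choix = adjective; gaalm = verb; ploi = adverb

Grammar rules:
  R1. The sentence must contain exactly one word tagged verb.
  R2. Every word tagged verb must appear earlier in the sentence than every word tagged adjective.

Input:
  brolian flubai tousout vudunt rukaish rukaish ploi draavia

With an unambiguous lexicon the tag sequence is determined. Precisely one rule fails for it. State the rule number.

1

Fixed tagging: verb verb adjective adjective determiner determiner adverb determiner.
Applying the rules: R1 ✗, R2 ✓.
Only rule 1 fails.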